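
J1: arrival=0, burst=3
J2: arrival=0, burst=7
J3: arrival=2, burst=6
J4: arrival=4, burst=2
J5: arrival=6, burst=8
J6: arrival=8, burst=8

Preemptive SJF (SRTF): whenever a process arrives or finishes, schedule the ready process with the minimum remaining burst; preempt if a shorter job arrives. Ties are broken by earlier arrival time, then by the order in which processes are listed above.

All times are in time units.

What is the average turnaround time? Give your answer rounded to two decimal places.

13.00

Gantt: | J1 0-3 | J3 3-4 | J4 4-6 | J3 6-11 | J2 11-18 | J5 18-26 | J6 26-34 |
Completion: J1=3  J2=18  J3=11  J4=6  J5=26  J6=34
Turnaround times: J1=3, J2=18, J3=9, J4=2, J5=20, J6=26
Average turnaround = (3+18+9+2+20+26) / 6 = 78/6 = 13.00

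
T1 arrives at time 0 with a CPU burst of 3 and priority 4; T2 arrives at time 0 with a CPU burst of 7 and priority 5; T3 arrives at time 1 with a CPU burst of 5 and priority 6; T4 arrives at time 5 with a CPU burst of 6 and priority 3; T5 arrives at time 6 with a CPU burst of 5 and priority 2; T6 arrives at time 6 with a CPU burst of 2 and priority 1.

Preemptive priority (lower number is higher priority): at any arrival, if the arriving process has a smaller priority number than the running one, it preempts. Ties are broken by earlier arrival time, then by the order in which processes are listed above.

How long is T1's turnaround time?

3

Gantt: | T1 0-3 | T2 3-5 | T4 5-6 | T6 6-8 | T5 8-13 | T4 13-18 | T2 18-23 | T3 23-28 |
Completion: T1=3  T2=23  T3=28  T4=18  T5=13  T6=8
Turnaround(T1) = completion − arrival = 3 − 0 = 3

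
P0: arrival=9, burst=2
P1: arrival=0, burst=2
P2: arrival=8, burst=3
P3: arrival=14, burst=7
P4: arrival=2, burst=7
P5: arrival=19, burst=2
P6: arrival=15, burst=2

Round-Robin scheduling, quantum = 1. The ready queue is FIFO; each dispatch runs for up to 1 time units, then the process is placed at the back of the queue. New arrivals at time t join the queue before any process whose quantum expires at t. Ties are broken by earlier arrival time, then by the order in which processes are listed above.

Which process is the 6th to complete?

Schedule: | P1 0-2 | P4 2-8 | P2 8-9 | P4 9-10 | P0 10-11 | P2 11-12 | P0 12-13 | P2 13-14 | P3 14-15 | P6 15-16 | P3 16-17 | P6 17-18 | P3 18-19 | P5 19-20 | P3 20-21 | P5 21-22 | P3 22-25 |
Completion: P0=13  P1=2  P2=14  P3=25  P4=10  P5=22  P6=18
Turnaround (C−A): P0=4  P1=2  P2=6  P3=11  P4=8  P5=3  P6=3
Finish order: P1 → P4 → P0 → P2 → P6 → P5 → P3

P5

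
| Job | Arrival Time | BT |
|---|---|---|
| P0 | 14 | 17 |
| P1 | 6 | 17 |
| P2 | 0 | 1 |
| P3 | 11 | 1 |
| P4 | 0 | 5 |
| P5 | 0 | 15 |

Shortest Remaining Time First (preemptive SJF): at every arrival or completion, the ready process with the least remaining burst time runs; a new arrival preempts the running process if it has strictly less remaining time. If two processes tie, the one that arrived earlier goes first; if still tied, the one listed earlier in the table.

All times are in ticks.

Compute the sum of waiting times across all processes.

49

Gantt: | P2 0-1 | P4 1-6 | P5 6-11 | P3 11-12 | P5 12-22 | P1 22-39 | P0 39-56 |
Completion: P0=56  P1=39  P2=1  P3=12  P4=6  P5=22
Turnaround (C−A): P0=42  P1=33  P2=1  P3=1  P4=6  P5=22
Waiting = turnaround − burst: P0=25, P1=16, P2=0, P3=0, P4=1, P5=7
Total waiting = 25 + 16 + 0 + 0 + 1 + 7 = 49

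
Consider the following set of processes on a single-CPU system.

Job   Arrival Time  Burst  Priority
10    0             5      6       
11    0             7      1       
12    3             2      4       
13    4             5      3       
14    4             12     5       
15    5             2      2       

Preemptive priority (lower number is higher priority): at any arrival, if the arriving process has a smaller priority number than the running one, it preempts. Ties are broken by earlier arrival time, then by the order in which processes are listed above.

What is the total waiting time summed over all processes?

Timeline: | 11 0-7 | 15 7-9 | 13 9-14 | 12 14-16 | 14 16-28 | 10 28-33 |
Completion: 10=33  11=7  12=16  13=14  14=28  15=9
Waiting = turnaround − burst: 10=28, 11=0, 12=11, 13=5, 14=12, 15=2
Total waiting = 28 + 0 + 11 + 5 + 12 + 2 = 58

58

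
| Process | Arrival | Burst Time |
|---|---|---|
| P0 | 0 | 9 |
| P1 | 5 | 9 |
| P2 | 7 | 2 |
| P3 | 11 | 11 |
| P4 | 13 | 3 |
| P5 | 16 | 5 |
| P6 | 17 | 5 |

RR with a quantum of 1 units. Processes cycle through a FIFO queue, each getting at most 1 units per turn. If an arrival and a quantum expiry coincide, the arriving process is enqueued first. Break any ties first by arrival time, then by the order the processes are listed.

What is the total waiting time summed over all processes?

Gantt: | P0 0-5 | P1 5-6 | P0 6-7 | P1 7-8 | P2 8-9 | P0 9-10 | P1 10-11 | P2 11-12 | P0 12-13 | P3 13-14 | P1 14-15 | P4 15-16 | P0 16-17 | P3 17-18 | P1 18-19 | P5 19-20 | P4 20-21 | P6 21-22 | P3 22-23 | P1 23-24 | P5 24-25 | P4 25-26 | P6 26-27 | P3 27-28 | P1 28-29 | P5 29-30 | P6 30-31 | P3 31-32 | P1 32-33 | P5 33-34 | P6 34-35 | P3 35-36 | P1 36-37 | P5 37-38 | P6 38-39 | P3 39-44 |
Completion: P0=17  P1=37  P2=12  P3=44  P4=26  P5=38  P6=39
Waiting = turnaround − burst: P0=8, P1=23, P2=3, P3=22, P4=10, P5=17, P6=17
Total waiting = 8 + 23 + 3 + 22 + 10 + 17 + 17 = 100

100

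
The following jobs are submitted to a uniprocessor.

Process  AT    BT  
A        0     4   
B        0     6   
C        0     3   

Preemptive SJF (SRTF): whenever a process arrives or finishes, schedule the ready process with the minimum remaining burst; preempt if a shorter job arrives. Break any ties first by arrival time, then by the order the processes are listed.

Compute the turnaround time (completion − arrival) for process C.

3

Timeline: | C 0-3 | A 3-7 | B 7-13 |
Completion: A=7  B=13  C=3
Turnaround (C−A): A=7  B=13  C=3
Turnaround(C) = completion − arrival = 3 − 0 = 3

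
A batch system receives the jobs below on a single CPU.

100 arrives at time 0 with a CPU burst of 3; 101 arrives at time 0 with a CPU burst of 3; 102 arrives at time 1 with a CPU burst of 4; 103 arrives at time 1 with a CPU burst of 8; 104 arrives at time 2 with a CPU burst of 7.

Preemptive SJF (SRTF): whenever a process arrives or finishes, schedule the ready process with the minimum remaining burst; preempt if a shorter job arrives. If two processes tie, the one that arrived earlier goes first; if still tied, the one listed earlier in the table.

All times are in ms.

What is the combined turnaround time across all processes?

57

Gantt: | 100 0-3 | 101 3-6 | 102 6-10 | 104 10-17 | 103 17-25 |
Completion: 100=3  101=6  102=10  103=25  104=17
Turnaround = completion − arrival: 100=3, 101=6, 102=9, 103=24, 104=15
Total turnaround = 3 + 6 + 9 + 24 + 15 = 57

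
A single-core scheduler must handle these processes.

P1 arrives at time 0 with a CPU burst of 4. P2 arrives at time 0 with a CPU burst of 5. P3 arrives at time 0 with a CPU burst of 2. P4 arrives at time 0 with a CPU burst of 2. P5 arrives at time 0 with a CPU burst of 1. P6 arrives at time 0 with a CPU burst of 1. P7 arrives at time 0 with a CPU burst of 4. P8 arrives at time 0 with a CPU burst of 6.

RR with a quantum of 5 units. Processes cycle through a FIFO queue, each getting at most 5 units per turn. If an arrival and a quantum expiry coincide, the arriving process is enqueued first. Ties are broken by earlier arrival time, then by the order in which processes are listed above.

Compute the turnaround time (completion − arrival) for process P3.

Schedule: | P1 0-4 | P2 4-9 | P3 9-11 | P4 11-13 | P5 13-14 | P6 14-15 | P7 15-19 | P8 19-25 |
Completion: P1=4  P2=9  P3=11  P4=13  P5=14  P6=15  P7=19  P8=25
Turnaround (C−A): P1=4  P2=9  P3=11  P4=13  P5=14  P6=15  P7=19  P8=25
Turnaround(P3) = completion − arrival = 11 − 0 = 11

11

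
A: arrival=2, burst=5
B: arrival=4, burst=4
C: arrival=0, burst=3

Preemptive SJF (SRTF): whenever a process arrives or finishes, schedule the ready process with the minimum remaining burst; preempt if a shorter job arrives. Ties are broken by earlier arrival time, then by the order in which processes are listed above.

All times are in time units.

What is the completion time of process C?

3

Gantt: | C 0-3 | A 3-8 | B 8-12 |
Completion: A=8  B=12  C=3
Turnaround (C−A): A=6  B=8  C=3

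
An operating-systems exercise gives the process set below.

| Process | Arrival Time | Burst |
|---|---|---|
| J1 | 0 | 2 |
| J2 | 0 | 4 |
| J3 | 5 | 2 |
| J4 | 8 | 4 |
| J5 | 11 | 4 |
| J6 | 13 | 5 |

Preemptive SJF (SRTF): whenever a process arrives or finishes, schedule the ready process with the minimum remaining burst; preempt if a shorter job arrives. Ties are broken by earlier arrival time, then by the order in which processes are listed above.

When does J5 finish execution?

16

Schedule: | J1 0-2 | J2 2-6 | J3 6-8 | J4 8-12 | J5 12-16 | J6 16-21 |
Completion: J1=2  J2=6  J3=8  J4=12  J5=16  J6=21
Turnaround (C−A): J1=2  J2=6  J3=3  J4=4  J5=5  J6=8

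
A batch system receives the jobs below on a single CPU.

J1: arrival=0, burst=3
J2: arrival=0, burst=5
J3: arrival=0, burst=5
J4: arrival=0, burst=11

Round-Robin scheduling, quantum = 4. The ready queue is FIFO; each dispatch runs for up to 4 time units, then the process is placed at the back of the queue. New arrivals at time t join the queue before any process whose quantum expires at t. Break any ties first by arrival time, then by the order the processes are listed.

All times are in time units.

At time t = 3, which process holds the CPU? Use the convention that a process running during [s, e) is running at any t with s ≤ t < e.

Timeline: | J1 0-3 | J2 3-7 | J3 7-11 | J4 11-15 | J2 15-16 | J3 16-17 | J4 17-24 |
Completion: J1=3  J2=16  J3=17  J4=24
Turnaround (C−A): J1=3  J2=16  J3=17  J4=24

J2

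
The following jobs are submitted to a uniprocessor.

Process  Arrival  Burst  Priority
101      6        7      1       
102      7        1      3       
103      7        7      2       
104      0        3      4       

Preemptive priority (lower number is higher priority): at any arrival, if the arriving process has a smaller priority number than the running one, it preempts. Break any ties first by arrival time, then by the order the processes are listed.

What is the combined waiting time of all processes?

Timeline: | 104 0-3 | idle 3-6 | 101 6-13 | 103 13-20 | 102 20-21 |
Completion: 101=13  102=21  103=20  104=3
Waiting = turnaround − burst: 101=0, 102=13, 103=6, 104=0
Total waiting = 0 + 13 + 6 + 0 = 19

19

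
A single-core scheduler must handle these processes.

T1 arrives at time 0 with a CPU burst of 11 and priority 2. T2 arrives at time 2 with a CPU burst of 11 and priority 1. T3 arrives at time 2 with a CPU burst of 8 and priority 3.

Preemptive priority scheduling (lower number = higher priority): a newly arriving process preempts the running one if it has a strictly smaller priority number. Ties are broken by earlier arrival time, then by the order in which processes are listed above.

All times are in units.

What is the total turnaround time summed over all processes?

Timeline: | T1 0-2 | T2 2-13 | T1 13-22 | T3 22-30 |
Completion: T1=22  T2=13  T3=30
Turnaround (C−A): T1=22  T2=11  T3=28
Turnaround = completion − arrival: T1=22, T2=11, T3=28
Total turnaround = 22 + 11 + 28 = 61

61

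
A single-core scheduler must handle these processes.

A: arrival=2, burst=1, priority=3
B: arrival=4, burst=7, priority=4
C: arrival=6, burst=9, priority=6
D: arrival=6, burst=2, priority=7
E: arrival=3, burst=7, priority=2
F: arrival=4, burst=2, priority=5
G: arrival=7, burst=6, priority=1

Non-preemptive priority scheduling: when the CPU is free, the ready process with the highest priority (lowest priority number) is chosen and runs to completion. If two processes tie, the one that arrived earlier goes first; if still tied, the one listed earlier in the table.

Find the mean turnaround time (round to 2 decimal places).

16.43

Gantt: | idle 0-2 | A 2-3 | E 3-10 | G 10-16 | B 16-23 | F 23-25 | C 25-34 | D 34-36 |
Completion: A=3  B=23  C=34  D=36  E=10  F=25  G=16
Turnaround (C−A): A=1  B=19  C=28  D=30  E=7  F=21  G=9
Turnaround times: A=1, B=19, C=28, D=30, E=7, F=21, G=9
Average turnaround = (1+19+28+30+7+21+9) / 7 = 115/7 = 16.43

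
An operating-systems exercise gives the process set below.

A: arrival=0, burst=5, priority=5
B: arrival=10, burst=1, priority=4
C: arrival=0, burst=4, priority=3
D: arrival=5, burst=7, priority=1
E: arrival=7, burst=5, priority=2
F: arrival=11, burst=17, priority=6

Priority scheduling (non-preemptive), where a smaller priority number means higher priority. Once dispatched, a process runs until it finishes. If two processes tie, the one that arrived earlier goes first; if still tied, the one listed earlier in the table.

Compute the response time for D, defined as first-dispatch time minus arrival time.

Gantt: | C 0-4 | A 4-9 | D 9-16 | E 16-21 | B 21-22 | F 22-39 |
Completion: A=9  B=22  C=4  D=16  E=21  F=39
Turnaround (C−A): A=9  B=12  C=4  D=11  E=14  F=28
Response(D) = first start − arrival = 9 − 5 = 4

4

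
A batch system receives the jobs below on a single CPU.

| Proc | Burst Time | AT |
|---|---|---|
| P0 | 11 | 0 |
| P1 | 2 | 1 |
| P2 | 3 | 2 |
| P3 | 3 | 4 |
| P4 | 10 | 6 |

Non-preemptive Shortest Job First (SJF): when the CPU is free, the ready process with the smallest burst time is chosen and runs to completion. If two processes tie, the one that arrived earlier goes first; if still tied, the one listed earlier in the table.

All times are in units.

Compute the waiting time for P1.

Timeline: | P0 0-11 | P1 11-13 | P2 13-16 | P3 16-19 | P4 19-29 |
Completion: P0=11  P1=13  P2=16  P3=19  P4=29
Turnaround (C−A): P0=11  P1=12  P2=14  P3=15  P4=23
Waiting(P1) = turnaround − burst = 12 − 2 = 10

10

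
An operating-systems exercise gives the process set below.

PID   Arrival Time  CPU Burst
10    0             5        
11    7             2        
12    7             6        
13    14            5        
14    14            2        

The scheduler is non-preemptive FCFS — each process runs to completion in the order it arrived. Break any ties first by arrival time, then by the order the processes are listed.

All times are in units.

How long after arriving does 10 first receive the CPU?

0

Schedule: | 10 0-5 | idle 5-7 | 11 7-9 | 12 9-15 | 13 15-20 | 14 20-22 |
Completion: 10=5  11=9  12=15  13=20  14=22
Turnaround (C−A): 10=5  11=2  12=8  13=6  14=8
Response(10) = first start − arrival = 0 − 0 = 0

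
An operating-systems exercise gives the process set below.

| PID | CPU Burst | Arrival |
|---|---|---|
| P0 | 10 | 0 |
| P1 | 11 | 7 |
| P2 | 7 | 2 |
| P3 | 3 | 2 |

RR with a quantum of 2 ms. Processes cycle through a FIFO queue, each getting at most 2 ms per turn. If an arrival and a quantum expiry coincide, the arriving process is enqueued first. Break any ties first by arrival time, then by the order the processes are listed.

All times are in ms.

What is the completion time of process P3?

Gantt: | P0 0-2 | P2 2-4 | P3 4-6 | P0 6-8 | P2 8-10 | P3 10-11 | P1 11-13 | P0 13-15 | P2 15-17 | P1 17-19 | P0 19-21 | P2 21-22 | P1 22-24 | P0 24-26 | P1 26-31 |
Completion: P0=26  P1=31  P2=22  P3=11

11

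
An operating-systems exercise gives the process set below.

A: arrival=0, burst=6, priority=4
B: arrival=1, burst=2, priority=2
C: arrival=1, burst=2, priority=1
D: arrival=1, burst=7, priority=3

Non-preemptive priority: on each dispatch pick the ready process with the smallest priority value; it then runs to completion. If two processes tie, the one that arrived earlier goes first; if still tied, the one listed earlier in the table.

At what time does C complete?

Timeline: | A 0-6 | C 6-8 | B 8-10 | D 10-17 |
Completion: A=6  B=10  C=8  D=17

8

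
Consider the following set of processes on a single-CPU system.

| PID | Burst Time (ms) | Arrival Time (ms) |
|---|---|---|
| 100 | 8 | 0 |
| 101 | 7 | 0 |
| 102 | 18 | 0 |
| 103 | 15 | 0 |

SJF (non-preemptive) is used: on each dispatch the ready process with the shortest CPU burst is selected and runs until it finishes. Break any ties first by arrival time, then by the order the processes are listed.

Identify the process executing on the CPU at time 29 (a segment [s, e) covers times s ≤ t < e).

Timeline: | 101 0-7 | 100 7-15 | 103 15-30 | 102 30-48 |
Completion: 100=15  101=7  102=48  103=30

103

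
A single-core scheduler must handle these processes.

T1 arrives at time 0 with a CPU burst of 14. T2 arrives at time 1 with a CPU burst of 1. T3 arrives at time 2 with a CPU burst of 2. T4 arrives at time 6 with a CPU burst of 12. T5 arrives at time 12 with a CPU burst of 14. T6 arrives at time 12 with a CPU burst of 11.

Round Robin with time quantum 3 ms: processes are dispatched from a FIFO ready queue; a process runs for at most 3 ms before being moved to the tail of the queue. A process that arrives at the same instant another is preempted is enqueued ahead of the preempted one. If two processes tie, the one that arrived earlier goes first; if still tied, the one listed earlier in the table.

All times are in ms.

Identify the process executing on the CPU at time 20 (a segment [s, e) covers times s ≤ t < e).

T6

Gantt: | T1 0-3 | T2 3-4 | T3 4-6 | T1 6-9 | T4 9-12 | T1 12-15 | T5 15-18 | T6 18-21 | T4 21-24 | T1 24-27 | T5 27-30 | T6 30-33 | T4 33-36 | T1 36-38 | T5 38-41 | T6 41-44 | T4 44-47 | T5 47-50 | T6 50-52 | T5 52-54 |
Completion: T1=38  T2=4  T3=6  T4=47  T5=54  T6=52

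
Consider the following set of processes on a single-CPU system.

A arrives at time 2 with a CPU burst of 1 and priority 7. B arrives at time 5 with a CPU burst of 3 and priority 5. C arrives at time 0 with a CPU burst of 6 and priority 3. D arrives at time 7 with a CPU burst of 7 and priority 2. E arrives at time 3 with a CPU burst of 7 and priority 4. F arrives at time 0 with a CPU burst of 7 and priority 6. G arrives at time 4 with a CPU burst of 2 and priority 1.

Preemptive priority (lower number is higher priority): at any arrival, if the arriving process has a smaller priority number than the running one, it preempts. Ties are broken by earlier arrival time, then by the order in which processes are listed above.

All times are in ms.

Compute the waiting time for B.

Timeline: | C 0-4 | G 4-6 | C 6-7 | D 7-14 | C 14-15 | E 15-22 | B 22-25 | F 25-32 | A 32-33 |
Completion: A=33  B=25  C=15  D=14  E=22  F=32  G=6
Turnaround (C−A): A=31  B=20  C=15  D=7  E=19  F=32  G=2
Waiting(B) = turnaround − burst = 20 − 3 = 17

17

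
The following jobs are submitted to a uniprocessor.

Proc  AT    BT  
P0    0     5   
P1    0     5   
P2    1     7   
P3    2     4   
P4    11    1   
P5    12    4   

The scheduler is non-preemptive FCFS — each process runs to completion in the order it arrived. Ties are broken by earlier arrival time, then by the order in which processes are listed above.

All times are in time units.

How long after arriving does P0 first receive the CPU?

0

Timeline: | P0 0-5 | P1 5-10 | P2 10-17 | P3 17-21 | P4 21-22 | P5 22-26 |
Completion: P0=5  P1=10  P2=17  P3=21  P4=22  P5=26
Turnaround (C−A): P0=5  P1=10  P2=16  P3=19  P4=11  P5=14
Response(P0) = first start − arrival = 0 − 0 = 0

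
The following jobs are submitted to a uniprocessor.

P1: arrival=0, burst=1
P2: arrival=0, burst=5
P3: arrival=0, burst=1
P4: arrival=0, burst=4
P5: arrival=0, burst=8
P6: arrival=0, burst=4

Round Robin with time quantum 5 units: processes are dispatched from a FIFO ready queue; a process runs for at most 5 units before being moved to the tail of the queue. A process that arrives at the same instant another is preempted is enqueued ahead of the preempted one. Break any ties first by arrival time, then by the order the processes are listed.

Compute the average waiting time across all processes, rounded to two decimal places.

7.50

Schedule: | P1 0-1 | P2 1-6 | P3 6-7 | P4 7-11 | P5 11-16 | P6 16-20 | P5 20-23 |
Completion: P1=1  P2=6  P3=7  P4=11  P5=23  P6=20
Turnaround (C−A): P1=1  P2=6  P3=7  P4=11  P5=23  P6=20
Waiting times: P1=0, P2=1, P3=6, P4=7, P5=15, P6=16
Average waiting = (0+1+6+7+15+16) / 6 = 45/6 = 7.50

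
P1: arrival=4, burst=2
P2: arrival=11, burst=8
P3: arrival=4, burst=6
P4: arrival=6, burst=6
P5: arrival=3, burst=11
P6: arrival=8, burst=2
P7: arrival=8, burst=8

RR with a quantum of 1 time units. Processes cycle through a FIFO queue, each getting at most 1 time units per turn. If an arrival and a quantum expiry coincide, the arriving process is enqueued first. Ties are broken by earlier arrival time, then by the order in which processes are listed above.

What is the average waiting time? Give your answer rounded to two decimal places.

20.00

Gantt: | idle 0-3 | P5 3-4 | P1 4-5 | P3 5-6 | P5 6-7 | P1 7-8 | P4 8-9 | P3 9-10 | P5 10-11 | P6 11-12 | P7 12-13 | P4 13-14 | P3 14-15 | P2 15-16 | P5 16-17 | P6 17-18 | P7 18-19 | P4 19-20 | P3 20-21 | P2 21-22 | P5 22-23 | P7 23-24 | P4 24-25 | P3 25-26 | P2 26-27 | P5 27-28 | P7 28-29 | P4 29-30 | P3 30-31 | P2 31-32 | P5 32-33 | P7 33-34 | P4 34-35 | P2 35-36 | P5 36-37 | P7 37-38 | P2 38-39 | P5 39-40 | P7 40-41 | P2 41-42 | P5 42-43 | P7 43-44 | P2 44-45 | P5 45-46 |
Completion: P1=8  P2=45  P3=31  P4=35  P5=46  P6=18  P7=44
Waiting times: P1=2, P2=26, P3=21, P4=23, P5=32, P6=8, P7=28
Average waiting = (2+26+21+23+32+8+28) / 7 = 140/7 = 20.00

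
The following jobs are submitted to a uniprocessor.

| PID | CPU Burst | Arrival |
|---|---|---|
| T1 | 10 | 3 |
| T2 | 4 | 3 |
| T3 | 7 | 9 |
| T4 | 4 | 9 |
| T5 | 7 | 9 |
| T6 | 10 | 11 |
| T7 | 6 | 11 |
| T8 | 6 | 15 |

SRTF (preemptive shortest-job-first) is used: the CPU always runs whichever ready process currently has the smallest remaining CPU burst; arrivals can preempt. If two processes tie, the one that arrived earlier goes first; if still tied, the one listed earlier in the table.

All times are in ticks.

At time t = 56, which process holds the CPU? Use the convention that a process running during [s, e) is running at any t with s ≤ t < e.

T6

Schedule: | idle 0-3 | T2 3-7 | T1 7-9 | T4 9-13 | T7 13-19 | T8 19-25 | T3 25-32 | T5 32-39 | T1 39-47 | T6 47-57 |
Completion: T1=47  T2=7  T3=32  T4=13  T5=39  T6=57  T7=19  T8=25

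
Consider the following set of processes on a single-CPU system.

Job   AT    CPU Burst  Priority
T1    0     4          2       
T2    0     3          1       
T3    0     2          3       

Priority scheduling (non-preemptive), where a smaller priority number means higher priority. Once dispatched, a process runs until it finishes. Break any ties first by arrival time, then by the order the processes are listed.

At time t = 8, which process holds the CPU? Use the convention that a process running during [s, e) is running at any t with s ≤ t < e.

T3

Timeline: | T2 0-3 | T1 3-7 | T3 7-9 |
Completion: T1=7  T2=3  T3=9
Turnaround (C−A): T1=7  T2=3  T3=9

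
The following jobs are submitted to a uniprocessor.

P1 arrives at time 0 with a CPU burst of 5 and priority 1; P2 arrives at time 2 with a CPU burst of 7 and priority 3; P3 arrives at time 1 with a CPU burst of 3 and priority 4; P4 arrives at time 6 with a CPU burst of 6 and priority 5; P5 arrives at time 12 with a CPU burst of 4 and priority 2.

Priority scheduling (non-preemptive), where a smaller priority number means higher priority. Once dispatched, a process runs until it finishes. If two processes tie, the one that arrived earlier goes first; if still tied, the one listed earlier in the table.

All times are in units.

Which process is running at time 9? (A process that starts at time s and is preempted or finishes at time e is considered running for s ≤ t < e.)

P2

Gantt: | P1 0-5 | P2 5-12 | P5 12-16 | P3 16-19 | P4 19-25 |
Completion: P1=5  P2=12  P3=19  P4=25  P5=16
Turnaround (C−A): P1=5  P2=10  P3=18  P4=19  P5=4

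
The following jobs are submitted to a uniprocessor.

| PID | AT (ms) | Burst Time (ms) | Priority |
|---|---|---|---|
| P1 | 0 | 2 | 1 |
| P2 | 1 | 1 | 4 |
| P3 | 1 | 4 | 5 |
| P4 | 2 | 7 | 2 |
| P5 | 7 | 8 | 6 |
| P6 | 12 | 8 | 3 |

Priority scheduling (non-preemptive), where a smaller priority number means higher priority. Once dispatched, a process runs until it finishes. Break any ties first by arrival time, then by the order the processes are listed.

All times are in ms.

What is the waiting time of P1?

0

Schedule: | P1 0-2 | P4 2-9 | P2 9-10 | P3 10-14 | P6 14-22 | P5 22-30 |
Completion: P1=2  P2=10  P3=14  P4=9  P5=30  P6=22
Turnaround (C−A): P1=2  P2=9  P3=13  P4=7  P5=23  P6=10
Waiting(P1) = turnaround − burst = 2 − 2 = 0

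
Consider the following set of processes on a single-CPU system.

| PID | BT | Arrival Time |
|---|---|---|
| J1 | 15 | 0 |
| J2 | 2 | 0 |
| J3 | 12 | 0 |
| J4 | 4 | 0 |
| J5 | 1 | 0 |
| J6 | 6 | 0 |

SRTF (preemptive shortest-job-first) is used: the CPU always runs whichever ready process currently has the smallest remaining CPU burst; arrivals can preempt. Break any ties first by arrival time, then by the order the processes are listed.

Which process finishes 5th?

Timeline: | J5 0-1 | J2 1-3 | J4 3-7 | J6 7-13 | J3 13-25 | J1 25-40 |
Completion: J1=40  J2=3  J3=25  J4=7  J5=1  J6=13
Turnaround (C−A): J1=40  J2=3  J3=25  J4=7  J5=1  J6=13
Finish order: J5 → J2 → J4 → J6 → J3 → J1

J3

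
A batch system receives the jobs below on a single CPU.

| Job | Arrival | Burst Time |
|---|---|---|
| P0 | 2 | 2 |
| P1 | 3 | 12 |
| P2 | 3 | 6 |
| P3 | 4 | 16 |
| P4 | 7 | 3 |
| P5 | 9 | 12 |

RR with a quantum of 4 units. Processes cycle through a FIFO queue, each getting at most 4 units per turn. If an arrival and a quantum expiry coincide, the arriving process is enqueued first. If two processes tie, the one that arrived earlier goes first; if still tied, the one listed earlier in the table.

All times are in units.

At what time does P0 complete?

4

Gantt: | idle 0-2 | P0 2-4 | P1 4-8 | P2 8-12 | P3 12-16 | P4 16-19 | P1 19-23 | P5 23-27 | P2 27-29 | P3 29-33 | P1 33-37 | P5 37-41 | P3 41-45 | P5 45-49 | P3 49-53 |
Completion: P0=4  P1=37  P2=29  P3=53  P4=19  P5=49
Turnaround (C−A): P0=2  P1=34  P2=26  P3=49  P4=12  P5=40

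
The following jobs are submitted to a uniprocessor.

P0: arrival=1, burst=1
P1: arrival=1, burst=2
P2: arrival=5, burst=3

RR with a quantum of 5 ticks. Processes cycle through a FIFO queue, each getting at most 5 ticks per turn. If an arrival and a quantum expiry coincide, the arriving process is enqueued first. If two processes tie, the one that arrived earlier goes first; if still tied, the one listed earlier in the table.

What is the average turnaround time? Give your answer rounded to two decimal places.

Timeline: | idle 0-1 | P0 1-2 | P1 2-4 | idle 4-5 | P2 5-8 |
Completion: P0=2  P1=4  P2=8
Turnaround times: P0=1, P1=3, P2=3
Average turnaround = (1+3+3) / 3 = 7/3 = 2.33

2.33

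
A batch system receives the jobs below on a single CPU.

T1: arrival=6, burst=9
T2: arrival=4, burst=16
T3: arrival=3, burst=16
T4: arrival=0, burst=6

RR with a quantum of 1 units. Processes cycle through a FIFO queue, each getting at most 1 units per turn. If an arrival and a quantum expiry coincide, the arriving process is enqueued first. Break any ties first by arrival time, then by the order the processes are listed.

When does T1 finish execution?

34

Timeline: | T4 0-3 | T3 3-4 | T4 4-5 | T2 5-6 | T3 6-7 | T4 7-8 | T1 8-9 | T2 9-10 | T3 10-11 | T4 11-12 | T1 12-13 | T2 13-14 | T3 14-15 | T1 15-16 | T2 16-17 | T3 17-18 | T1 18-19 | T2 19-20 | T3 20-21 | T1 21-22 | T2 22-23 | T3 23-24 | T1 24-25 | T2 25-26 | T3 26-27 | T1 27-28 | T2 28-29 | T3 29-30 | T1 30-31 | T2 31-32 | T3 32-33 | T1 33-34 | T2 34-35 | T3 35-36 | T2 36-37 | T3 37-38 | T2 38-39 | T3 39-40 | T2 40-41 | T3 41-42 | T2 42-43 | T3 43-44 | T2 44-45 | T3 45-46 | T2 46-47 |
Completion: T1=34  T2=47  T3=46  T4=12
Turnaround (C−A): T1=28  T2=43  T3=43  T4=12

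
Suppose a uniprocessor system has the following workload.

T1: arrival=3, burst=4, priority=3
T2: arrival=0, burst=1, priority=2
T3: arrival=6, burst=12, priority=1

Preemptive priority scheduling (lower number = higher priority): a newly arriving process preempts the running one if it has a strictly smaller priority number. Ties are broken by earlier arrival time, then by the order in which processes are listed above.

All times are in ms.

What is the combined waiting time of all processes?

12

Gantt: | T2 0-1 | idle 1-3 | T1 3-6 | T3 6-18 | T1 18-19 |
Completion: T1=19  T2=1  T3=18
Turnaround (C−A): T1=16  T2=1  T3=12
Waiting = turnaround − burst: T1=12, T2=0, T3=0
Total waiting = 12 + 0 + 0 = 12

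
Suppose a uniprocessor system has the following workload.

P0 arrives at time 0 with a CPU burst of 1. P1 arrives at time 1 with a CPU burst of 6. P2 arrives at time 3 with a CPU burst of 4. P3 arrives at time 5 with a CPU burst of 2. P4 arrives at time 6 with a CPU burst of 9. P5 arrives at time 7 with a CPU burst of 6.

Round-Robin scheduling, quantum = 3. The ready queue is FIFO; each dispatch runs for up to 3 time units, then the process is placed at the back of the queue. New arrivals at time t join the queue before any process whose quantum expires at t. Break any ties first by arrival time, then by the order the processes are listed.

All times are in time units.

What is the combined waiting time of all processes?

45

Schedule: | P0 0-1 | P1 1-4 | P2 4-7 | P1 7-10 | P3 10-12 | P4 12-15 | P5 15-18 | P2 18-19 | P4 19-22 | P5 22-25 | P4 25-28 |
Completion: P0=1  P1=10  P2=19  P3=12  P4=28  P5=25
Turnaround (C−A): P0=1  P1=9  P2=16  P3=7  P4=22  P5=18
Waiting = turnaround − burst: P0=0, P1=3, P2=12, P3=5, P4=13, P5=12
Total waiting = 0 + 3 + 12 + 5 + 13 + 12 = 45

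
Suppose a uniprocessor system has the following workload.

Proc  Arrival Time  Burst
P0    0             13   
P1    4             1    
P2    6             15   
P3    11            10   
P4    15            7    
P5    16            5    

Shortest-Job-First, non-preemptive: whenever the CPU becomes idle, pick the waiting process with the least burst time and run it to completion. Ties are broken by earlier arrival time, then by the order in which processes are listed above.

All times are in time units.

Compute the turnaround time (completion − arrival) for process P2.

45

Schedule: | P0 0-13 | P1 13-14 | P3 14-24 | P5 24-29 | P4 29-36 | P2 36-51 |
Completion: P0=13  P1=14  P2=51  P3=24  P4=36  P5=29
Turnaround (C−A): P0=13  P1=10  P2=45  P3=13  P4=21  P5=13
Turnaround(P2) = completion − arrival = 51 − 6 = 45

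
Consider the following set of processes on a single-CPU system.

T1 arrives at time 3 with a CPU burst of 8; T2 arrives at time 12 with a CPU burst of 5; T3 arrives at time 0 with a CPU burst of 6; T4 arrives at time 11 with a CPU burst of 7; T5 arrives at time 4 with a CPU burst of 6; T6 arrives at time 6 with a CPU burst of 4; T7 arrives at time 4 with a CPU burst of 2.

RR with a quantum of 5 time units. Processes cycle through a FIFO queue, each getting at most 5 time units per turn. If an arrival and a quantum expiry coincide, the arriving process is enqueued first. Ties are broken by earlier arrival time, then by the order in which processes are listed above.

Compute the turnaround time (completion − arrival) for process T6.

16

Timeline: | T3 0-5 | T1 5-10 | T5 10-15 | T7 15-17 | T3 17-18 | T6 18-22 | T1 22-25 | T4 25-30 | T2 30-35 | T5 35-36 | T4 36-38 |
Completion: T1=25  T2=35  T3=18  T4=38  T5=36  T6=22  T7=17
Turnaround (C−A): T1=22  T2=23  T3=18  T4=27  T5=32  T6=16  T7=13
Turnaround(T6) = completion − arrival = 22 − 6 = 16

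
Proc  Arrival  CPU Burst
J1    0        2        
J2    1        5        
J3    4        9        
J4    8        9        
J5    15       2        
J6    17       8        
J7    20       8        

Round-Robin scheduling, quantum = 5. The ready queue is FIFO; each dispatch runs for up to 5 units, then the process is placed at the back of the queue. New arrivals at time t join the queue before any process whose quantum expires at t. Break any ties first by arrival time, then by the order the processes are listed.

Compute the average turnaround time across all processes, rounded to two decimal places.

14.71

Gantt: | J1 0-2 | J2 2-7 | J3 7-12 | J4 12-17 | J3 17-21 | J5 21-23 | J6 23-28 | J4 28-32 | J7 32-37 | J6 37-40 | J7 40-43 |
Completion: J1=2  J2=7  J3=21  J4=32  J5=23  J6=40  J7=43
Turnaround times: J1=2, J2=6, J3=17, J4=24, J5=8, J6=23, J7=23
Average turnaround = (2+6+17+24+8+23+23) / 7 = 103/7 = 14.71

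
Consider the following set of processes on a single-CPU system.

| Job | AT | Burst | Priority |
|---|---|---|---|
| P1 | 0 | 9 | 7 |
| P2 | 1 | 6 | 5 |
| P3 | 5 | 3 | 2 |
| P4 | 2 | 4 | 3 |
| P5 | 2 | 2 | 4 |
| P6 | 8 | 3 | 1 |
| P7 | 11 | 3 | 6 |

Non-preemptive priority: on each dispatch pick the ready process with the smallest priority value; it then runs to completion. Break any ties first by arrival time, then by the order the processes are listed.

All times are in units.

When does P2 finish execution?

Timeline: | P1 0-9 | P6 9-12 | P3 12-15 | P4 15-19 | P5 19-21 | P2 21-27 | P7 27-30 |
Completion: P1=9  P2=27  P3=15  P4=19  P5=21  P6=12  P7=30
Turnaround (C−A): P1=9  P2=26  P3=10  P4=17  P5=19  P6=4  P7=19

27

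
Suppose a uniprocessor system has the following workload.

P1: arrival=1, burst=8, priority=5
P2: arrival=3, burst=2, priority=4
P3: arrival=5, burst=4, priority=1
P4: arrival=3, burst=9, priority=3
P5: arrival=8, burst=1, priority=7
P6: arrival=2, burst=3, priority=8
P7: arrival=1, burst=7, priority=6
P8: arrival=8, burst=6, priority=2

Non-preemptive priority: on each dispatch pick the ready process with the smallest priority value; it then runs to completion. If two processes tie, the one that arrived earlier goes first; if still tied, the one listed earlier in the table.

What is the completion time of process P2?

Timeline: | idle 0-1 | P1 1-9 | P3 9-13 | P8 13-19 | P4 19-28 | P2 28-30 | P7 30-37 | P5 37-38 | P6 38-41 |
Completion: P1=9  P2=30  P3=13  P4=28  P5=38  P6=41  P7=37  P8=19

30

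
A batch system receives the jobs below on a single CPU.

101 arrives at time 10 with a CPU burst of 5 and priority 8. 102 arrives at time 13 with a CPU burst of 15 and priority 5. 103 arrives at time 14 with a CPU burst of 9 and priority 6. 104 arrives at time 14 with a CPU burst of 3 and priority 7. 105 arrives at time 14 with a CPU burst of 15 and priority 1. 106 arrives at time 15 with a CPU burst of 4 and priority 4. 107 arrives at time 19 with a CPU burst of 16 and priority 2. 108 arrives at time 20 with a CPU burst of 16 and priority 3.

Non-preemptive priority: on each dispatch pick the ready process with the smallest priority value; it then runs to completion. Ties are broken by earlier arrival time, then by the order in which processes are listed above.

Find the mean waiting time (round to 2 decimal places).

Timeline: | idle 0-10 | 101 10-15 | 105 15-30 | 107 30-46 | 108 46-62 | 106 62-66 | 102 66-81 | 103 81-90 | 104 90-93 |
Completion: 101=15  102=81  103=90  104=93  105=30  106=66  107=46  108=62
Turnaround (C−A): 101=5  102=68  103=76  104=79  105=16  106=51  107=27  108=42
Waiting times: 101=0, 102=53, 103=67, 104=76, 105=1, 106=47, 107=11, 108=26
Average waiting = (0+53+67+76+1+47+11+26) / 8 = 281/8 = 35.13

35.13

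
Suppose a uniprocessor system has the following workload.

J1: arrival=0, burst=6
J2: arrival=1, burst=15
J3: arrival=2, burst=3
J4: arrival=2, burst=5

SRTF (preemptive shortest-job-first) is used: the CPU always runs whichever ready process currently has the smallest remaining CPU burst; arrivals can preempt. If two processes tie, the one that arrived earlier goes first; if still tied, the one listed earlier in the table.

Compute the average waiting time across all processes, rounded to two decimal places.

5.75

Gantt: | J1 0-2 | J3 2-5 | J1 5-9 | J4 9-14 | J2 14-29 |
Completion: J1=9  J2=29  J3=5  J4=14
Turnaround (C−A): J1=9  J2=28  J3=3  J4=12
Waiting times: J1=3, J2=13, J3=0, J4=7
Average waiting = (3+13+0+7) / 4 = 23/4 = 5.75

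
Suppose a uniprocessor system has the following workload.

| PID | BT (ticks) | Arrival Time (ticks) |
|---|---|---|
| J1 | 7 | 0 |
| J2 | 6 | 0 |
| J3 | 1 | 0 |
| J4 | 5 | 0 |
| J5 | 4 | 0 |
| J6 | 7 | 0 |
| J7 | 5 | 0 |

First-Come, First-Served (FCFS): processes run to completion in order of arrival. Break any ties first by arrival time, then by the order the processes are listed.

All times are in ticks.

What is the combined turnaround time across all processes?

Timeline: | J1 0-7 | J2 7-13 | J3 13-14 | J4 14-19 | J5 19-23 | J6 23-30 | J7 30-35 |
Completion: J1=7  J2=13  J3=14  J4=19  J5=23  J6=30  J7=35
Turnaround = completion − arrival: J1=7, J2=13, J3=14, J4=19, J5=23, J6=30, J7=35
Total turnaround = 7 + 13 + 14 + 19 + 23 + 30 + 35 = 141

141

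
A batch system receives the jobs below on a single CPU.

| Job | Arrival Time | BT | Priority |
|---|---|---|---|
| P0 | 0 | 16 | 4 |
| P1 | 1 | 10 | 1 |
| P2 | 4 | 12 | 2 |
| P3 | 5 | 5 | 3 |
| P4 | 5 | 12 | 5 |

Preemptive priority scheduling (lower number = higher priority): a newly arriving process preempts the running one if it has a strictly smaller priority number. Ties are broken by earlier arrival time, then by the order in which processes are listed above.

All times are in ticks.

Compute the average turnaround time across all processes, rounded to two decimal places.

Schedule: | P0 0-1 | P1 1-11 | P2 11-23 | P3 23-28 | P0 28-43 | P4 43-55 |
Completion: P0=43  P1=11  P2=23  P3=28  P4=55
Turnaround (C−A): P0=43  P1=10  P2=19  P3=23  P4=50
Turnaround times: P0=43, P1=10, P2=19, P3=23, P4=50
Average turnaround = (43+10+19+23+50) / 5 = 145/5 = 29.00

29.00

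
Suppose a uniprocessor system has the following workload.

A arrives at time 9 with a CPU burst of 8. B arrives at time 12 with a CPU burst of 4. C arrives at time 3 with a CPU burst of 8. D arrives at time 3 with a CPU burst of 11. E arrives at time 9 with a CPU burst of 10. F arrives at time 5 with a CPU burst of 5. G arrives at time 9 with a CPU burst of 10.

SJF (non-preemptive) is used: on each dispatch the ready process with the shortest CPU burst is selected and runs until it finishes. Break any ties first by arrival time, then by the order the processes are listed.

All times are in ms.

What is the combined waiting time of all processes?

114

Schedule: | idle 0-3 | C 3-11 | F 11-16 | B 16-20 | A 20-28 | E 28-38 | G 38-48 | D 48-59 |
Completion: A=28  B=20  C=11  D=59  E=38  F=16  G=48
Waiting = turnaround − burst: A=11, B=4, C=0, D=45, E=19, F=6, G=29
Total waiting = 11 + 4 + 0 + 45 + 19 + 6 + 29 = 114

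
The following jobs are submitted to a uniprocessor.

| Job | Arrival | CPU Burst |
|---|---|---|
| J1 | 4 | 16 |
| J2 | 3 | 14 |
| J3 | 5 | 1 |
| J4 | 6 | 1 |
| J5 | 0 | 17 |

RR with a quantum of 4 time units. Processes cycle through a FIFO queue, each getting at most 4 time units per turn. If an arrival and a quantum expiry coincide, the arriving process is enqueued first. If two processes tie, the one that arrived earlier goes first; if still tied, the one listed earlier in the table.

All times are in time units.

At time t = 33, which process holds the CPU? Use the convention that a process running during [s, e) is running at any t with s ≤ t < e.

Gantt: | J5 0-4 | J2 4-8 | J1 8-12 | J5 12-16 | J3 16-17 | J4 17-18 | J2 18-22 | J1 22-26 | J5 26-30 | J2 30-34 | J1 34-38 | J5 38-42 | J2 42-44 | J1 44-48 | J5 48-49 |
Completion: J1=48  J2=44  J3=17  J4=18  J5=49
Turnaround (C−A): J1=44  J2=41  J3=12  J4=12  J5=49

J2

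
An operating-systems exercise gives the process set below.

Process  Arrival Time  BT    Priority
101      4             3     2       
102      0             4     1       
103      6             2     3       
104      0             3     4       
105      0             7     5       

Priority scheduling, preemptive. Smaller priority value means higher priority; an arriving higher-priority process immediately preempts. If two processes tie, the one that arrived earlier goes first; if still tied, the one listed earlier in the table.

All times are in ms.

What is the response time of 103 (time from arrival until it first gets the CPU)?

1

Timeline: | 102 0-4 | 101 4-7 | 103 7-9 | 104 9-12 | 105 12-19 |
Completion: 101=7  102=4  103=9  104=12  105=19
Response(103) = first start − arrival = 7 − 6 = 1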